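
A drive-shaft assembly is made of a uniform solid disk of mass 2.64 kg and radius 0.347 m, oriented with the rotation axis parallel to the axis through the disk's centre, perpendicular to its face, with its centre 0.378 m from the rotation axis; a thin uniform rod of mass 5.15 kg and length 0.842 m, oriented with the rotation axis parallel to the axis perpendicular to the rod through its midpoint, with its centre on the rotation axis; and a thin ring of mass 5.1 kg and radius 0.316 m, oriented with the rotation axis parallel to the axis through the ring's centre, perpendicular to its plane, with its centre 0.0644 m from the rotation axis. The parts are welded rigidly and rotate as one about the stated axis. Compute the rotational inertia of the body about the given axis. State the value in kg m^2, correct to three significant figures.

1.37

Solid disk: I_cm = (1/2)MR² = (1/2)(2.64)(0.347)² = 0.15894 kg m^2; centre at d = 0.378 m, so the parallel axis theorem gives I = 0.15894 + (2.64)(0.378)² = 0.53615 kg m^2.
Thin rod: I_cm = (1/12)ML² = (1/12)(5.15)(0.842)² = 0.30426 kg m^2; axis through the centre, so I = 0.30426 kg m^2.
Thin ring: I_cm = MR² = (5.1)(0.316)² = 0.50927 kg m^2; centre at d = 0.0644 m, so the parallel axis theorem gives I = 0.50927 + (5.1)(0.0644)² = 0.53042 kg m^2.
Total I = 0.53615 + 0.30426 + 0.53042 = 1.3708 kg m^2.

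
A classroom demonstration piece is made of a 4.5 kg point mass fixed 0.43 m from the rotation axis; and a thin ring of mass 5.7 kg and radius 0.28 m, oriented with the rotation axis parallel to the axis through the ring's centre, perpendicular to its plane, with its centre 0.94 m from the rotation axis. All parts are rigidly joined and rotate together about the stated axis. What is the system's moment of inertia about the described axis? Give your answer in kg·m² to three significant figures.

Point mass: I_cm = 0; centre at d = 0.43 m, so I = I_cm + Md² gives I = 0 + (4.5)(0.43)² = 0.83205 kg·m².
Thin ring: I_cm = MR² = (5.7)(0.28)² = 0.44688 kg·m²; centre at d = 0.94 m, so I = I_cm + Md² gives I = 0.44688 + (5.7)(0.94)² = 5.4834 kg·m².
Total I = 0.83205 + 5.4834 = 6.3154 kg·m².

6.32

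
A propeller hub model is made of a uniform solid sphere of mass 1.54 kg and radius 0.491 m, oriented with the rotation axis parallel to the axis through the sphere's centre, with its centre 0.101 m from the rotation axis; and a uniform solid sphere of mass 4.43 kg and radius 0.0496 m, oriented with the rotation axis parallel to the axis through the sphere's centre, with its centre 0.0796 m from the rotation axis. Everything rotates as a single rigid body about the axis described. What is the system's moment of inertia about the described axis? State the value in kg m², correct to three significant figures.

Solid sphere: I_cm = (2/5)MR² = (2/5)(1.54)(0.491)² = 0.14851 kg m²; centre at d = 0.101 m, so I = I_cm + Md² gives I = 0.14851 + (1.54)(0.101)² = 0.16422 kg m².
Solid sphere: I_cm = (2/5)MR² = (2/5)(4.43)(0.0496)² = 0.0043594 kg m²; centre at d = 0.0796 m, so I = I_cm + Md² gives I = 0.0043594 + (4.43)(0.0796)² = 0.032429 kg m².
Total I = 0.16422 + 0.032429 = 0.19664 kg m².

0.197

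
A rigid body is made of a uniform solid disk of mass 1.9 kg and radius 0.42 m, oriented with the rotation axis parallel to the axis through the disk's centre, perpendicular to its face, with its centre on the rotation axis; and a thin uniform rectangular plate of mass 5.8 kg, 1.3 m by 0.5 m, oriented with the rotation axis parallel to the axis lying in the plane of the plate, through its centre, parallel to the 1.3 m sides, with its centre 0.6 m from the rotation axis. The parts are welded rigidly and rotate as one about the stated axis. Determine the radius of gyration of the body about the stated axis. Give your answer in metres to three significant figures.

0.556

Solid disk: I_cm = (1/2)MR² = (1/2)(1.9)(0.42)² = 0.16758 kg m²; axis through the centre, so I = 0.16758 kg m².
Rectangular plate: I_cm = (1/12)Mb² = (1/12)(5.8)(0.5)² = 0.12083 kg m²; centre at d = 0.6 m, so I = I_cm + Md² gives I = 0.12083 + (5.8)(0.6)² = 2.2088 kg m².
Total I = 2.3764 kg m²; total mass M = 7.7 kg.
k = √(I/M) = √(2.3764/7.7) = 0.55554 m.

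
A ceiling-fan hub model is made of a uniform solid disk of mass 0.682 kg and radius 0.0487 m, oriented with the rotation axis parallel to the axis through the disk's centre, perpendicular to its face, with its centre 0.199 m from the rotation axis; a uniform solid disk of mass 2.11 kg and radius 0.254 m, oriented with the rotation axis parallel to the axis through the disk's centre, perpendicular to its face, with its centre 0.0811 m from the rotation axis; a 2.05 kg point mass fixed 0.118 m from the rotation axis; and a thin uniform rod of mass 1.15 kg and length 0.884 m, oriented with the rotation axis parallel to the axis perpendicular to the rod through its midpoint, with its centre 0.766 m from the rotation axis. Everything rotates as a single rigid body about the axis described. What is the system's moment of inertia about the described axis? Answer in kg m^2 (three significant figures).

Solid disk: I_cm = (1/2)MR² = (1/2)(0.682)(0.0487)² = 0.00080875 kg m^2; centre at d = 0.199 m, so the parallel axis theorem gives I = 0.00080875 + (0.682)(0.199)² = 0.027817 kg m^2.
Solid disk: I_cm = (1/2)MR² = (1/2)(2.11)(0.254)² = 0.068064 kg m^2; centre at d = 0.0811 m, so the parallel axis theorem gives I = 0.068064 + (2.11)(0.0811)² = 0.081942 kg m^2.
Point mass: I_cm = 0; centre at d = 0.118 m, so the parallel axis theorem gives I = 0 + (2.05)(0.118)² = 0.028544 kg m^2.
Thin rod: I_cm = (1/12)ML² = (1/12)(1.15)(0.884)² = 0.07489 kg m^2; centre at d = 0.766 m, so the parallel axis theorem gives I = 0.07489 + (1.15)(0.766)² = 0.74966 kg m^2.
Total I = 0.027817 + 0.081942 + 0.028544 + 0.74966 = 0.88796 kg m^2.

0.888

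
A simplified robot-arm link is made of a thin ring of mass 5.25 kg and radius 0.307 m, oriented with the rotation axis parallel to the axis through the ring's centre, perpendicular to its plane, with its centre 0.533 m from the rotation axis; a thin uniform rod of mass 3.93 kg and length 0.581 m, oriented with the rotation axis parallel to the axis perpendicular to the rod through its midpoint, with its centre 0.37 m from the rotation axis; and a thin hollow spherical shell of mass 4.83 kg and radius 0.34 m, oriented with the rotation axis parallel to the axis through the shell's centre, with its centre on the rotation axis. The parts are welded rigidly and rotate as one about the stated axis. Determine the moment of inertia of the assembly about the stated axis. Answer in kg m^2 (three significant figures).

Thin ring: I_cm = MR² = (5.25)(0.307)² = 0.49481 kg m^2; centre at d = 0.533 m, so the parallel axis theorem gives I = 0.49481 + (5.25)(0.533)² = 1.9863 kg m^2.
Thin rod: I_cm = (1/12)ML² = (1/12)(3.93)(0.581)² = 0.11055 kg m^2; centre at d = 0.37 m, so the parallel axis theorem gives I = 0.11055 + (3.93)(0.37)² = 0.64857 kg m^2.
Spherical shell: I_cm = (2/3)MR² = (2/3)(4.83)(0.34)² = 0.37223 kg m^2; axis through the centre, so I = 0.37223 kg m^2.
Total I = 1.9863 + 0.64857 + 0.37223 = 3.0071 kg m^2.

3.01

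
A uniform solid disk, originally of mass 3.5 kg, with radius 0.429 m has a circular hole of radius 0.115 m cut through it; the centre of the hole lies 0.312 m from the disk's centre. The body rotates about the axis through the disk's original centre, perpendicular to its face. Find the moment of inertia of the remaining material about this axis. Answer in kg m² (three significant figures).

Unpierced body about its centre: I₀ = (1/2)MR² = (1/2)(3.5)(0.429)² = 0.32207 kg m².
The removed disk has mass m = M·(r/R)² = (3.5)(0.115/0.429)² = 0.25151 kg (same uniform areal density).
Its moment of inertia about the rotation axis (parallel-axis theorem): I_hole = (1/2)mr² + md² = (1/2)(0.25151)(0.115)² + (0.25151)(0.312)² = 0.026146 kg m².
Treating the hole as negative mass, I = I₀ − I_hole = 0.32207 − 0.026146 = 0.29593 kg m².

0.296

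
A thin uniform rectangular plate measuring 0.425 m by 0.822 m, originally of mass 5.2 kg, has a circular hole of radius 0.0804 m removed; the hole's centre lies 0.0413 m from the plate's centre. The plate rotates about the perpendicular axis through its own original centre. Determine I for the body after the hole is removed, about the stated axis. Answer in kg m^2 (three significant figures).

Unpierced body about its centre: I₀ = (1/12)M(a²+b²) = (1/12)(5.2)[(0.425)² + (0.822)²] = 0.37107 kg m^2.
The removed disk has mass m = M·πr²/(ab) = (5.2)·π(0.0804)²/(0.425·0.822) = 0.30228 kg (same uniform areal density).
Its moment of inertia about the rotation axis (parallel-axis theorem): I_hole = (1/2)mr² + md² = (1/2)(0.30228)(0.0804)² + (0.30228)(0.0413)² = 0.0014926 kg m^2.
Treating the hole as negative mass, I = I₀ − I_hole = 0.37107 − 0.0014926 = 0.36957 kg m^2.

0.370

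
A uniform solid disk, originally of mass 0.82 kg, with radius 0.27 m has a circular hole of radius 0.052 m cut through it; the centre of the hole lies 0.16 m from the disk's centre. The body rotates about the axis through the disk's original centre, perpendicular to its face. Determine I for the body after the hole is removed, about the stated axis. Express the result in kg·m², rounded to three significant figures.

Unpierced body about its centre: I₀ = (1/2)MR² = (1/2)(0.82)(0.27)² = 0.029889 kg·m².
The removed disk has mass m = M·(r/R)² = (0.82)(0.052/0.27)² = 0.030415 kg (same uniform areal density).
Its moment of inertia about the rotation axis (parallel-axis theorem): I_hole = (1/2)mr² + md² = (1/2)(0.030415)(0.052)² + (0.030415)(0.16)² = 0.00081975 kg·m².
Treating the hole as negative mass, I = I₀ − I_hole = 0.029889 − 0.00081975 = 0.029069 kg·m².

0.0291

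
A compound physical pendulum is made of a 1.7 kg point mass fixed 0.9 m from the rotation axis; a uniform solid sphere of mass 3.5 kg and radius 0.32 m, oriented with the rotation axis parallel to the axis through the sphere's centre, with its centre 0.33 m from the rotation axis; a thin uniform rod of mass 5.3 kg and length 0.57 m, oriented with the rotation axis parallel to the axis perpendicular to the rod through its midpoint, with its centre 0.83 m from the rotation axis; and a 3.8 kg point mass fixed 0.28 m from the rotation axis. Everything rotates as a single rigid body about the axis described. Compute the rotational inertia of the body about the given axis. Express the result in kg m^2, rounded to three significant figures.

5.99

Point mass: I_cm = 0; centre at d = 0.9 m, so I = I_cm + Md² gives I = 0 + (1.7)(0.9)² = 1.377 kg m^2.
Solid sphere: I_cm = (2/5)MR² = (2/5)(3.5)(0.32)² = 0.14336 kg m^2; centre at d = 0.33 m, so I = I_cm + Md² gives I = 0.14336 + (3.5)(0.33)² = 0.52451 kg m^2.
Thin rod: I_cm = (1/12)ML² = (1/12)(5.3)(0.57)² = 0.1435 kg m^2; centre at d = 0.83 m, so I = I_cm + Md² gives I = 0.1435 + (5.3)(0.83)² = 3.7947 kg m^2.
Point mass: I_cm = 0; centre at d = 0.28 m, so I = I_cm + Md² gives I = 0 + (3.8)(0.28)² = 0.29792 kg m^2.
Total I = 1.377 + 0.52451 + 3.7947 + 0.29792 = 5.9941 kg m^2.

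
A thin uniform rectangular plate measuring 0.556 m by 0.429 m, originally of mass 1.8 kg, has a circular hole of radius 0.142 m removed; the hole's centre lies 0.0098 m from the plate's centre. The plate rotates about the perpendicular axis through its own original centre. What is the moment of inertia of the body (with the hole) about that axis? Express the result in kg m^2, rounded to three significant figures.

0.0691

Unpierced body about its centre: I₀ = (1/12)M(a²+b²) = (1/12)(1.8)[(0.556)² + (0.429)²] = 0.073977 kg m^2.
The removed disk has mass m = M·πr²/(ab) = (1.8)·π(0.142)²/(0.556·0.429) = 0.47804 kg (same uniform areal density).
Its moment of inertia about the rotation axis (parallel-axis theorem): I_hole = (1/2)mr² + md² = (1/2)(0.47804)(0.142)² + (0.47804)(0.0098)² = 0.0048655 kg m^2.
Treating the hole as negative mass, I = I₀ − I_hole = 0.073977 − 0.0048655 = 0.069111 kg m^2.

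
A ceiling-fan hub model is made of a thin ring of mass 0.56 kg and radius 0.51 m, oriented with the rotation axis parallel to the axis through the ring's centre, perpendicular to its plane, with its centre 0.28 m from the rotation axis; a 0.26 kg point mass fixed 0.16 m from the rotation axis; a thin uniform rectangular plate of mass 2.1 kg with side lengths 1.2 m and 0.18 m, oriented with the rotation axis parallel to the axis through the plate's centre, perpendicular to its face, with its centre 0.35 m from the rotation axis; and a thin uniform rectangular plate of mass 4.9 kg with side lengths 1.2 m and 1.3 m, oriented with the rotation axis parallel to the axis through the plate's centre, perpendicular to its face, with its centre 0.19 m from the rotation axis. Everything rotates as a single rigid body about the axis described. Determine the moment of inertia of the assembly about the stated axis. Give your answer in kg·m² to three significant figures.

2.17

Thin ring: I_cm = MR² = (0.56)(0.51)² = 0.14566 kg·m²; centre at d = 0.28 m, so I = I_cm + Md² gives I = 0.14566 + (0.56)(0.28)² = 0.18956 kg·m².
Point mass: I_cm = 0; centre at d = 0.16 m, so I = I_cm + Md² gives I = 0 + (0.26)(0.16)² = 0.006656 kg·m².
Rectangular plate: I_cm = (1/12)M(a²+b²) = (1/12)(2.1)[(1.2)² + (0.18)²] = 0.25767 kg·m²; centre at d = 0.35 m, so I = I_cm + Md² gives I = 0.25767 + (2.1)(0.35)² = 0.51492 kg·m².
Rectangular plate: I_cm = (1/12)M(a²+b²) = (1/12)(4.9)[(1.2)² + (1.3)²] = 1.2781 kg·m²; centre at d = 0.19 m, so I = I_cm + Md² gives I = 1.2781 + (4.9)(0.19)² = 1.455 kg·m².
Total I = 0.18956 + 0.006656 + 0.51492 + 1.455 = 2.1661 kg·m².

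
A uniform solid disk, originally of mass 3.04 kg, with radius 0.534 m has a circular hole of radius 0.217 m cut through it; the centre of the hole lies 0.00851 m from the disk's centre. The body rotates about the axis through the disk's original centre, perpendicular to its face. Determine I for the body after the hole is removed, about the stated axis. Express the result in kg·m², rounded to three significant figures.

Unpierced body about its centre: I₀ = (1/2)MR² = (1/2)(3.04)(0.534)² = 0.43344 kg·m².
The removed disk has mass m = M·(r/R)² = (3.04)(0.217/0.534)² = 0.50201 kg (same uniform areal density).
Its moment of inertia about the rotation axis (parallel-axis theorem): I_hole = (1/2)mr² + md² = (1/2)(0.50201)(0.217)² + (0.50201)(0.00851)² = 0.011856 kg·m².
Treating the hole as negative mass, I = I₀ − I_hole = 0.43344 − 0.011856 = 0.42158 kg·m².

0.422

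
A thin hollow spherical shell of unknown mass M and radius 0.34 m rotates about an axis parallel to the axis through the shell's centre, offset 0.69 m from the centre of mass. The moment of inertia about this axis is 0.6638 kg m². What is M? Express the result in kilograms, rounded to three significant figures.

I = I_cm + Md² = (2/3)MR² + Md² = M·[0.666667·(0.34)² + (0.69)²] = M·0.55317.
So M = 0.6638 / 0.55317 = 1.2 kg.

1.20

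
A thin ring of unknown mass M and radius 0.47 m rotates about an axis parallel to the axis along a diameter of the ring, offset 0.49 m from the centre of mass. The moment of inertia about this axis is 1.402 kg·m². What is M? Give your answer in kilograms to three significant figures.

I = I_cm + Md² = (1/2)MR² + Md² = M·[0.5·(0.47)² + (0.49)²] = M·0.35055.
So M = 1.402 / 0.35055 = 3.9994 kg.

4.00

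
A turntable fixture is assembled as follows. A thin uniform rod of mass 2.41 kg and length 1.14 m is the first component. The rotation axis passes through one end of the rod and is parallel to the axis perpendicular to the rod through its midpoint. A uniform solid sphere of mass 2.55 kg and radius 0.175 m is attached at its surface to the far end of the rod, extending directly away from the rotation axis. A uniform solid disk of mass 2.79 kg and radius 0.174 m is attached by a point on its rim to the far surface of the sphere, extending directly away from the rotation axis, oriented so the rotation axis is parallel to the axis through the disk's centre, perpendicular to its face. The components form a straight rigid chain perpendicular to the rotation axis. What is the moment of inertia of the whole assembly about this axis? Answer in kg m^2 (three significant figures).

Thin rod: I_cm = (1/12)ML² = (1/12)(2.41)(1.14)² = 0.261 kg m^2; centre at d = 0.57 m, so I = I_cm + Md² gives I = 0.261 + (2.41)(0.57)² = 1.044 kg m^2.
Solid sphere: I_cm = (2/5)MR² = (2/5)(2.55)(0.175)² = 0.031237 kg m^2; centre at d = 0.57 + 0.57 + 0.175 = 1.315 m, so I = I_cm + Md² gives I = 0.031237 + (2.55)(1.315)² = 4.4408 kg m^2.
Solid disk: I_cm = (1/2)MR² = (1/2)(2.79)(0.174)² = 0.042235 kg m^2; centre at d = 0.57 + 0.57 + 0.175 + 0.175 + 0.174 = 1.664 m, so I = I_cm + Md² gives I = 0.042235 + (2.79)(1.664)² = 7.7675 kg m^2.
Total I = 1.044 + 4.4408 + 7.7675 = 13.252 kg m^2.

13.3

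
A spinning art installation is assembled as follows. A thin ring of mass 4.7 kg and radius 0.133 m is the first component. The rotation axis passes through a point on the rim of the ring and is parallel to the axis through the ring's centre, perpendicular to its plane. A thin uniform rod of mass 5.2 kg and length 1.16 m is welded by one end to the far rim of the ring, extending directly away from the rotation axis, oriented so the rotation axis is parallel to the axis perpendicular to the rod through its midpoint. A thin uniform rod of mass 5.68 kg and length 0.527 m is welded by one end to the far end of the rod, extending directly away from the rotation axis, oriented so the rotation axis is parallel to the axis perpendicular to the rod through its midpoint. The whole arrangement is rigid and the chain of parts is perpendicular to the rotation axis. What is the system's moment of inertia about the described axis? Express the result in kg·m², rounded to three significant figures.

Thin ring: I_cm = MR² = (4.7)(0.133)² = 0.083138 kg·m²; centre at d = 0.133 m, so the parallel axis theorem gives I = 0.083138 + (4.7)(0.133)² = 0.16628 kg·m².
Thin rod: I_cm = (1/12)ML² = (1/12)(5.2)(1.16)² = 0.58309 kg·m²; centre at d = 0.133 + 0.133 + 0.58 = 0.846 m, so the parallel axis theorem gives I = 0.58309 + (5.2)(0.846)² = 4.3048 kg·m².
Thin rod: I_cm = (1/12)ML² = (1/12)(5.68)(0.527)² = 0.13146 kg·m²; centre at d = 0.133 + 0.133 + 0.58 + 0.58 + 0.2635 = 1.6895 m, so the parallel axis theorem gives I = 0.13146 + (5.68)(1.6895)² = 16.345 kg·m².
Total I = 0.16628 + 4.3048 + 16.345 = 20.816 kg·m².

20.8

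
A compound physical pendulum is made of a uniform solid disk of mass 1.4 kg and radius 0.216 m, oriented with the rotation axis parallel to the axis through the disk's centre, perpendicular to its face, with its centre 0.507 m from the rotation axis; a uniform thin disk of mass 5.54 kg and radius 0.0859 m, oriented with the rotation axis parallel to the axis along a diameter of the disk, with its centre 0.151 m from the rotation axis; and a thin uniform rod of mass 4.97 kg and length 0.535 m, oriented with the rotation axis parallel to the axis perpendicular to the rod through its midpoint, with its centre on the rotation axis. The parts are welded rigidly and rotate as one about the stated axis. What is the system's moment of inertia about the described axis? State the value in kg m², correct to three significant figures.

0.648

Solid disk: I_cm = (1/2)MR² = (1/2)(1.4)(0.216)² = 0.032659 kg m²; centre at d = 0.507 m, so I = I_cm + Md² gives I = 0.032659 + (1.4)(0.507)² = 0.39253 kg m².
Thin disk: I_cm = (1/4)MR² = (1/4)(5.54)(0.0859)² = 0.01022 kg m²; centre at d = 0.151 m, so I = I_cm + Md² gives I = 0.01022 + (5.54)(0.151)² = 0.13654 kg m².
Thin rod: I_cm = (1/12)ML² = (1/12)(4.97)(0.535)² = 0.11854 kg m²; axis through the centre, so I = 0.11854 kg m².
Total I = 0.39253 + 0.13654 + 0.11854 = 0.64761 kg m².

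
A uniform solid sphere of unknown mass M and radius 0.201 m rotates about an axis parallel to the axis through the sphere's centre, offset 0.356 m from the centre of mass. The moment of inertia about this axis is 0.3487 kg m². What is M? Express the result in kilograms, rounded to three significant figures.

2.44

I = I_cm + Md² = (2/5)MR² + Md² = M·[0.4·(0.201)² + (0.356)²] = M·0.1429.
So M = 0.3487 / 0.1429 = 2.4402 kg.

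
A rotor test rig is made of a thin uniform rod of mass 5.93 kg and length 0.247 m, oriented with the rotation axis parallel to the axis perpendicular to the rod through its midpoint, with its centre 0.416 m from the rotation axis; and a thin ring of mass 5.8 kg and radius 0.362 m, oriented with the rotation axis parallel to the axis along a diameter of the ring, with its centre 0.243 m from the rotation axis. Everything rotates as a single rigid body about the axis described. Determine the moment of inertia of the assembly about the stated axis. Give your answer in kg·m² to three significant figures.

Thin rod: I_cm = (1/12)ML² = (1/12)(5.93)(0.247)² = 0.030149 kg·m²; centre at d = 0.416 m, so the parallel axis theorem gives I = 0.030149 + (5.93)(0.416)² = 1.0564 kg·m².
Thin ring: I_cm = (1/2)MR² = (1/2)(5.8)(0.362)² = 0.38003 kg·m²; centre at d = 0.243 m, so the parallel axis theorem gives I = 0.38003 + (5.8)(0.243)² = 0.72251 kg·m².
Total I = 1.0564 + 0.72251 = 1.7789 kg·m².

1.78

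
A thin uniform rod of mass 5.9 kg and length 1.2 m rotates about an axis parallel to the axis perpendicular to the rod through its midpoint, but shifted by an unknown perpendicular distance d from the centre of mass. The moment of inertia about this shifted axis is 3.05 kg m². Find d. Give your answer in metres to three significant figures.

0.630

About the centre-of-mass axis, I_cm = (1/12)ML² = (1/12)(5.9)(1.2)² = 0.708 kg m².
Parallel axis theorem: I = I_cm + Md², so Md² = 3.05 − 0.708 = 2.342 kg m².
d = √(2.342 / 5.9) = 0.63004 m.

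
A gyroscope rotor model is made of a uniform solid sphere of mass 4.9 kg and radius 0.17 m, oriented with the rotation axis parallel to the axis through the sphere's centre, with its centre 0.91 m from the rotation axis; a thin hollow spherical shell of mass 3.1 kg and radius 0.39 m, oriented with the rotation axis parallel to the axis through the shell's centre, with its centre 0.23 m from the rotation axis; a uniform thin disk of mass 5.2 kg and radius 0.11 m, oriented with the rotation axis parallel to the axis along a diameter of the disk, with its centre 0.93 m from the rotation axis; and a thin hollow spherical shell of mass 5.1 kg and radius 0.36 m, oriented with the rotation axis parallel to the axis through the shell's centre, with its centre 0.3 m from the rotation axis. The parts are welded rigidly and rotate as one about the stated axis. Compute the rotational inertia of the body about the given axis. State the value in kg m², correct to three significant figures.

10.0

Solid sphere: I_cm = (2/5)MR² = (2/5)(4.9)(0.17)² = 0.056644 kg m²; centre at d = 0.91 m, so the parallel axis theorem gives I = 0.056644 + (4.9)(0.91)² = 4.1143 kg m².
Spherical shell: I_cm = (2/3)MR² = (2/3)(3.1)(0.39)² = 0.31434 kg m²; centre at d = 0.23 m, so the parallel axis theorem gives I = 0.31434 + (3.1)(0.23)² = 0.47833 kg m².
Thin disk: I_cm = (1/4)MR² = (1/4)(5.2)(0.11)² = 0.01573 kg m²; centre at d = 0.93 m, so the parallel axis theorem gives I = 0.01573 + (5.2)(0.93)² = 4.5132 kg m².
Spherical shell: I_cm = (2/3)MR² = (2/3)(5.1)(0.36)² = 0.44064 kg m²; centre at d = 0.3 m, so the parallel axis theorem gives I = 0.44064 + (5.1)(0.3)² = 0.89964 kg m².
Total I = 4.1143 + 0.47833 + 4.5132 + 0.89964 = 10.006 kg m².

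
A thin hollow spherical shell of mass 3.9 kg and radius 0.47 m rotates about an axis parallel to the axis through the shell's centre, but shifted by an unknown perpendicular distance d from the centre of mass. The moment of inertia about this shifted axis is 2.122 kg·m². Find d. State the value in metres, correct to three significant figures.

About the centre-of-mass axis, I_cm = (2/3)MR² = (2/3)(3.9)(0.47)² = 0.57434 kg·m².
Parallel axis theorem: I = I_cm + Md², so Md² = 2.122 − 0.57434 = 1.5477 kg·m².
d = √(1.5477 / 3.9) = 0.62995 m.

0.630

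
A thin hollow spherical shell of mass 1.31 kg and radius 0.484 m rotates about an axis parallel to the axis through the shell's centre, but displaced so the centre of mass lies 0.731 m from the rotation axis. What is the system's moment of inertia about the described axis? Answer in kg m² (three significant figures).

0.905

I_cm = (2/3)MR² = (2/3)(1.31)(0.484)² = 0.20458 kg m²; centre at d = 0.731 m, so the parallel axis theorem gives I = 0.20458 + (1.31)(0.731)² = 0.9046 kg m².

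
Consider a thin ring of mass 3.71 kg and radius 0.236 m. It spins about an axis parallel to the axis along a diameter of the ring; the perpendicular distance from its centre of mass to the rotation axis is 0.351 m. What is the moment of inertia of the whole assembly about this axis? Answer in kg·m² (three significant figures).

0.560

I_cm = (1/2)MR² = (1/2)(3.71)(0.236)² = 0.10332 kg·m²; centre at d = 0.351 m, so I = I_cm + Md² gives I = 0.10332 + (3.71)(0.351)² = 0.56039 kg·m².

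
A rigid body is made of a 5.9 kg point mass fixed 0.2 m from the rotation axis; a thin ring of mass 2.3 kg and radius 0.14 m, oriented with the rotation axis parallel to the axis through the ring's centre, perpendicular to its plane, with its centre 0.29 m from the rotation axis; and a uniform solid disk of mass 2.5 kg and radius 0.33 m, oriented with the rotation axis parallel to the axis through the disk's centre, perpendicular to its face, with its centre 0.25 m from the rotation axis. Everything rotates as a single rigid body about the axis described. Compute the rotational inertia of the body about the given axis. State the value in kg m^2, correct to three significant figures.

Point mass: I_cm = 0; centre at d = 0.2 m, so I = I_cm + Md² gives I = 0 + (5.9)(0.2)² = 0.236 kg m^2.
Thin ring: I_cm = MR² = (2.3)(0.14)² = 0.04508 kg m^2; centre at d = 0.29 m, so I = I_cm + Md² gives I = 0.04508 + (2.3)(0.29)² = 0.23851 kg m^2.
Solid disk: I_cm = (1/2)MR² = (1/2)(2.5)(0.33)² = 0.13613 kg m^2; centre at d = 0.25 m, so I = I_cm + Md² gives I = 0.13613 + (2.5)(0.25)² = 0.29238 kg m^2.
Total I = 0.236 + 0.23851 + 0.29238 = 0.76689 kg m^2.

0.767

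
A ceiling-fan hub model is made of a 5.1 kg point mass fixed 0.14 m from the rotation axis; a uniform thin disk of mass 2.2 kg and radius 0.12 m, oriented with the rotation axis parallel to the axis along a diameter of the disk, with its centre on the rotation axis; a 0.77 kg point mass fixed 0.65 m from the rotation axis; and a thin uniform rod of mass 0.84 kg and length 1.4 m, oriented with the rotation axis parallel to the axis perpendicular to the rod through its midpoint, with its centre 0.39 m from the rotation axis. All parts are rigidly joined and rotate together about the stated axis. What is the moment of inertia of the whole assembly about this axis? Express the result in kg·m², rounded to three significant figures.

0.698

Point mass: I_cm = 0; centre at d = 0.14 m, so the parallel axis theorem gives I = 0 + (5.1)(0.14)² = 0.09996 kg·m².
Thin disk: I_cm = (1/4)MR² = (1/4)(2.2)(0.12)² = 0.00792 kg·m²; axis through the centre, so I = 0.00792 kg·m².
Point mass: I_cm = 0; centre at d = 0.65 m, so the parallel axis theorem gives I = 0 + (0.77)(0.65)² = 0.32533 kg·m².
Thin rod: I_cm = (1/12)ML² = (1/12)(0.84)(1.4)² = 0.1372 kg·m²; centre at d = 0.39 m, so the parallel axis theorem gives I = 0.1372 + (0.84)(0.39)² = 0.26496 kg·m².
Total I = 0.09996 + 0.00792 + 0.32533 + 0.26496 = 0.69817 kg·m².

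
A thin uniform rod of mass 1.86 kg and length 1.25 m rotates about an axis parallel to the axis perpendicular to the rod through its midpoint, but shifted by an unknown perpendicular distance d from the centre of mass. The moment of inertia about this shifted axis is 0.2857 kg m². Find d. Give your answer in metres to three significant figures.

0.153

About the centre-of-mass axis, I_cm = (1/12)ML² = (1/12)(1.86)(1.25)² = 0.24219 kg m².
Parallel axis theorem: I = I_cm + Md², so Md² = 0.2857 − 0.24219 = 0.043513 kg m².
d = √(0.043513 / 1.86) = 0.15295 m.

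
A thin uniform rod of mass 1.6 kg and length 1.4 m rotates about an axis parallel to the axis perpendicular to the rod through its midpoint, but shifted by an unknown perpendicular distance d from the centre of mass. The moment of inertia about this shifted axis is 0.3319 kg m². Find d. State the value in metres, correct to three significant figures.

0.210

About the centre-of-mass axis, I_cm = (1/12)ML² = (1/12)(1.6)(1.4)² = 0.26133 kg m².
Parallel axis theorem: I = I_cm + Md², so Md² = 0.3319 − 0.26133 = 0.070567 kg m².
d = √(0.070567 / 1.6) = 0.21001 m.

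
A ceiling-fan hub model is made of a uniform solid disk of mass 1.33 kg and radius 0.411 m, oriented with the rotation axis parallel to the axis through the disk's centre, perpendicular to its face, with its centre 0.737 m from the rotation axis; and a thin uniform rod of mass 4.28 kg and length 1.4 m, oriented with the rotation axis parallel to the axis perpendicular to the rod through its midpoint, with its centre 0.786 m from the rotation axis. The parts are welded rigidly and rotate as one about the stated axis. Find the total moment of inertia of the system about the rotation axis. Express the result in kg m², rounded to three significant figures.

4.18

Solid disk: I_cm = (1/2)MR² = (1/2)(1.33)(0.411)² = 0.11233 kg m²; centre at d = 0.737 m, so I = I_cm + Md² gives I = 0.11233 + (1.33)(0.737)² = 0.83475 kg m².
Thin rod: I_cm = (1/12)ML² = (1/12)(4.28)(1.4)² = 0.69907 kg m²; centre at d = 0.786 m, so I = I_cm + Md² gives I = 0.69907 + (4.28)(0.786)² = 3.3432 kg m².
Total I = 0.83475 + 3.3432 = 4.178 kg m².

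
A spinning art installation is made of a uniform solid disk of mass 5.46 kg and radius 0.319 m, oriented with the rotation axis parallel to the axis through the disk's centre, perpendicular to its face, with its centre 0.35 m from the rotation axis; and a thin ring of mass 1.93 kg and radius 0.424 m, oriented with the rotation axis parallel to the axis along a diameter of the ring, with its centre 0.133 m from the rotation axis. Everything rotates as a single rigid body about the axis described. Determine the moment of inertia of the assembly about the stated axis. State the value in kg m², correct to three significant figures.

Solid disk: I_cm = (1/2)MR² = (1/2)(5.46)(0.319)² = 0.27781 kg m²; centre at d = 0.35 m, so I = I_cm + Md² gives I = 0.27781 + (5.46)(0.35)² = 0.94666 kg m².
Thin ring: I_cm = (1/2)MR² = (1/2)(1.93)(0.424)² = 0.17348 kg m²; centre at d = 0.133 m, so I = I_cm + Md² gives I = 0.17348 + (1.93)(0.133)² = 0.20762 kg m².
Total I = 0.94666 + 0.20762 = 1.1543 kg m².

1.15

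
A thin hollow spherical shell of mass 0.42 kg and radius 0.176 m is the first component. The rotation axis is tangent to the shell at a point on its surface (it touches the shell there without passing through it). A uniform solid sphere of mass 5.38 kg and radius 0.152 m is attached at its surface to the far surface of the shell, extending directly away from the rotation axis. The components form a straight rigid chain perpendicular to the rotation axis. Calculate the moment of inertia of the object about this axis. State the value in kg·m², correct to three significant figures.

1.44

Spherical shell: I_cm = (2/3)MR² = (2/3)(0.42)(0.176)² = 0.0086733 kg·m²; centre at d = 0.176 m, so the parallel axis theorem gives I = 0.0086733 + (0.42)(0.176)² = 0.021683 kg·m².
Solid sphere: I_cm = (2/5)MR² = (2/5)(5.38)(0.152)² = 0.04972 kg·m²; centre at d = 0.176 + 0.176 + 0.152 = 0.504 m, so the parallel axis theorem gives I = 0.04972 + (5.38)(0.504)² = 1.4163 kg·m².
Total I = 0.021683 + 1.4163 = 1.438 kg·m².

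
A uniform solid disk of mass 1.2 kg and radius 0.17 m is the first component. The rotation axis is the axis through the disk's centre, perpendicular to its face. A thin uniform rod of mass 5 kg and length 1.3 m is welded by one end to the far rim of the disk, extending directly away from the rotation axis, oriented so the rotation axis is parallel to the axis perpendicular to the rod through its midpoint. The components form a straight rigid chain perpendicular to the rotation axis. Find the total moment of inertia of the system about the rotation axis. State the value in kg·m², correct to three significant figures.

Solid disk: I_cm = (1/2)MR² = (1/2)(1.2)(0.17)² = 0.01734 kg·m²; axis through the centre, so I = 0.01734 kg·m².
Thin rod: I_cm = (1/12)ML² = (1/12)(5)(1.3)² = 0.70417 kg·m²; centre at d = 0.17 + 0.65 = 0.82 m, so the parallel axis theorem gives I = 0.70417 + (5)(0.82)² = 4.0662 kg·m².
Total I = 0.01734 + 4.0662 = 4.0835 kg·m².

4.08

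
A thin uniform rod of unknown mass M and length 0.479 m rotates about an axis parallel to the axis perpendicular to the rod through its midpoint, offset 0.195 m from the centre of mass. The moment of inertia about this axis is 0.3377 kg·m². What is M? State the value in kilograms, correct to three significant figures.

5.91

I = I_cm + Md² = (1/12)ML² + Md² = M·[0.0833333·(0.479)² + (0.195)²] = M·0.057145.
So M = 0.3377 / 0.057145 = 5.9095 kg.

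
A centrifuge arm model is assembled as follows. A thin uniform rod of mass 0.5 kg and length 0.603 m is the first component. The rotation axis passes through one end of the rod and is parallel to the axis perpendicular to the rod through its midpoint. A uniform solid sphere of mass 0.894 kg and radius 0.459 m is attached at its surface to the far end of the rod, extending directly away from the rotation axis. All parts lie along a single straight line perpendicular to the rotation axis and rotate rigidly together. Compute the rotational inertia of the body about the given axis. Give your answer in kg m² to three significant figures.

Thin rod: I_cm = (1/12)ML² = (1/12)(0.5)(0.603)² = 0.01515 kg m²; centre at d = 0.3015 m, so the parallel axis theorem gives I = 0.01515 + (0.5)(0.3015)² = 0.060601 kg m².
Solid sphere: I_cm = (2/5)MR² = (2/5)(0.894)(0.459)² = 0.07534 kg m²; centre at d = 0.3015 + 0.3015 + 0.459 = 1.062 m, so the parallel axis theorem gives I = 0.07534 + (0.894)(1.062)² = 1.0836 kg m².
Total I = 0.060601 + 1.0836 = 1.1442 kg m².

1.14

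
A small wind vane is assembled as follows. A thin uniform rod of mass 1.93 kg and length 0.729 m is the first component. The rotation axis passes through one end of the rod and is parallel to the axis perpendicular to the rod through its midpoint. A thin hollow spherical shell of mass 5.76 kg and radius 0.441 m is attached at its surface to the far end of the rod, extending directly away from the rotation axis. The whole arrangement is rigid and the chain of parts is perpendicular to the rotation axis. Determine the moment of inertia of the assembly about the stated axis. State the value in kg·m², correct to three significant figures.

Thin rod: I_cm = (1/12)ML² = (1/12)(1.93)(0.729)² = 0.085473 kg·m²; centre at d = 0.3645 m, so I = I_cm + Md² gives I = 0.085473 + (1.93)(0.3645)² = 0.34189 kg·m².
Spherical shell: I_cm = (2/3)MR² = (2/3)(5.76)(0.441)² = 0.74681 kg·m²; centre at d = 0.3645 + 0.3645 + 0.441 = 1.17 m, so I = I_cm + Md² gives I = 0.74681 + (5.76)(1.17)² = 8.6317 kg·m².
Total I = 0.34189 + 8.6317 = 8.9736 kg·m².

8.97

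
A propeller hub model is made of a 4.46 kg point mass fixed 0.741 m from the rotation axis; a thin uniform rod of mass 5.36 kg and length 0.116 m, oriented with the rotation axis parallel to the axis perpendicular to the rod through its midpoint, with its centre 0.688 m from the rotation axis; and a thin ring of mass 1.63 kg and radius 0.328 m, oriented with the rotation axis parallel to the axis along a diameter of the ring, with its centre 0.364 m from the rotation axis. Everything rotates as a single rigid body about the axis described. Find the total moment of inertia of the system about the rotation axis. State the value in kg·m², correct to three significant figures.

Point mass: I_cm = 0; centre at d = 0.741 m, so the parallel axis theorem gives I = 0 + (4.46)(0.741)² = 2.4489 kg·m².
Thin rod: I_cm = (1/12)ML² = (1/12)(5.36)(0.116)² = 0.0060103 kg·m²; centre at d = 0.688 m, so the parallel axis theorem gives I = 0.0060103 + (5.36)(0.688)² = 2.5431 kg·m².
Thin ring: I_cm = (1/2)MR² = (1/2)(1.63)(0.328)² = 0.087681 kg·m²; centre at d = 0.364 m, so the parallel axis theorem gives I = 0.087681 + (1.63)(0.364)² = 0.30365 kg·m².
Total I = 2.4489 + 2.5431 + 0.30365 = 5.2957 kg·m².

5.30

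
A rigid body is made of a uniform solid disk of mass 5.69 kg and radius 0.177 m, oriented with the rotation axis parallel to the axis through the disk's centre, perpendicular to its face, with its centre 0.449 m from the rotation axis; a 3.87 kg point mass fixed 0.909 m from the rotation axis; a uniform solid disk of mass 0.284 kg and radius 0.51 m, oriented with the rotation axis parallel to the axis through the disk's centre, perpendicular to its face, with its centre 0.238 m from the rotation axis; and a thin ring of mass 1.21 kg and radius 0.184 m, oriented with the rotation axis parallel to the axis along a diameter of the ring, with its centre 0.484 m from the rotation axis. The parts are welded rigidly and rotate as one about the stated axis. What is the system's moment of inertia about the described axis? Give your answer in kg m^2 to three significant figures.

Solid disk: I_cm = (1/2)MR² = (1/2)(5.69)(0.177)² = 0.089131 kg m^2; centre at d = 0.449 m, so the parallel axis theorem gives I = 0.089131 + (5.69)(0.449)² = 1.2362 kg m^2.
Point mass: I_cm = 0; centre at d = 0.909 m, so the parallel axis theorem gives I = 0 + (3.87)(0.909)² = 3.1977 kg m^2.
Solid disk: I_cm = (1/2)MR² = (1/2)(0.284)(0.51)² = 0.036934 kg m^2; centre at d = 0.238 m, so the parallel axis theorem gives I = 0.036934 + (0.284)(0.238)² = 0.053021 kg m^2.
Thin ring: I_cm = (1/2)MR² = (1/2)(1.21)(0.184)² = 0.020483 kg m^2; centre at d = 0.484 m, so the parallel axis theorem gives I = 0.020483 + (1.21)(0.484)² = 0.30393 kg m^2.
Total I = 1.2362 + 3.1977 + 0.053021 + 0.30393 = 4.7909 kg m^2.

4.79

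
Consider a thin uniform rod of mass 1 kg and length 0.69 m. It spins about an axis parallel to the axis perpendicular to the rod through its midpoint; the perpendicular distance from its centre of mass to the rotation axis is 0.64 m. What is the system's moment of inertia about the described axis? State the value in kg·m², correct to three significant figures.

I_cm = (1/12)ML² = (1/12)(1)(0.69)² = 0.039675 kg·m²; centre at d = 0.64 m, so the parallel axis theorem gives I = 0.039675 + (1)(0.64)² = 0.44927 kg·m².

0.449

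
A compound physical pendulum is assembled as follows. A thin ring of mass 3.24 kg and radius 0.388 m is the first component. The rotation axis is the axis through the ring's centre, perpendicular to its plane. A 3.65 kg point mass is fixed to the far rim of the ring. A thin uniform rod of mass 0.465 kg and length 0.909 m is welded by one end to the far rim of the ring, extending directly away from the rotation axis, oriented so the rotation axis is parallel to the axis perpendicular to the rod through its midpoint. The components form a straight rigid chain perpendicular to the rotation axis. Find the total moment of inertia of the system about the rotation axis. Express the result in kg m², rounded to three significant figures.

Thin ring: I_cm = MR² = (3.24)(0.388)² = 0.48776 kg m²; axis through the centre, so I = 0.48776 kg m².
Point mass: I_cm = 0; centre at d = 0.388 m, so the parallel axis theorem gives I = 0 + (3.65)(0.388)² = 0.54949 kg m².
Thin rod: I_cm = (1/12)ML² = (1/12)(0.465)(0.909)² = 0.032018 kg m²; centre at d = 0.388 + 0.4545 = 0.8425 m, so the parallel axis theorem gives I = 0.032018 + (0.465)(0.8425)² = 0.36208 kg m².
Total I = 0.48776 + 0.54949 + 0.36208 = 1.3993 kg m².

1.40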